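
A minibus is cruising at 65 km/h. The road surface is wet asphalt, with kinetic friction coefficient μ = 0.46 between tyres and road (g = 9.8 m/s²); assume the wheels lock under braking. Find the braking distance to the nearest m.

Braking distance ≈ 36 m

65 km/h ÷ 3.6 = 18.0556 m/s.
a = μg = 0.46 × 9.8 = 4.508 m/s².
Braking distance = v²/(2a) = 18.0556² / (2 × 4.508) = 326.005 / 9.016 = 36.158 m.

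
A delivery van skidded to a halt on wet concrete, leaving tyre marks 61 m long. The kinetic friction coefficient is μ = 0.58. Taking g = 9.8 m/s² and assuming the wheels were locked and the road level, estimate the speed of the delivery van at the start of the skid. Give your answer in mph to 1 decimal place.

Deceleration a = μg = 0.58 × 9.8 = 5.684 m/s².
v = √(2a·d) = √(2 × 5.684 × 61) = √693.448 = 26.3334 m/s.
= 26.3334 ÷ 0.44704 = 58.906 mph.

Initial speed ≈ 58.9 mph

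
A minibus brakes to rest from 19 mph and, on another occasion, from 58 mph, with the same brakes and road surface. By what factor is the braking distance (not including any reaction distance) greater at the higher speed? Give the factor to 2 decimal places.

Braking distance d = v²/(2a), so with a fixed, d ∝ v².
Factor = (58/19)² = 3.0526² = 9.3184.

Factor ≈ 9.32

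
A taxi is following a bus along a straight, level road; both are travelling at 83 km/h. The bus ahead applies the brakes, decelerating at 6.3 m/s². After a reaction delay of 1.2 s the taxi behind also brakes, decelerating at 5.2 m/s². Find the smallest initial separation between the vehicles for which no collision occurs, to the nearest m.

Minimum gap ≈ 37 m

83 km/h ÷ 3.6 = 23.0556 m/s.
Leader travels v²/(2a_L) = 531.561 / 12.600 = 42.187 m before stopping.
Follower covers v·t_r = 23.0556 × 1.2 = 27.667 m while reacting, then v²/(2a_F) = 531.561 / 10.400 = 51.112 m while braking, for a total of 27.667 + 51.112 = 78.779 m.
Since a_F ≤ a_L and the follower starts braking later, the follower is never slower than the leader, so the closest approach is when both have stopped.
Minimum gap = 78.779 − 42.187 = 36.592 m.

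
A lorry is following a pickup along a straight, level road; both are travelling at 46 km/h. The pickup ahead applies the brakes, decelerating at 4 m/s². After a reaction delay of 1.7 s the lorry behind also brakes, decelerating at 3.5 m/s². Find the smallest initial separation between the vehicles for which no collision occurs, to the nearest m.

46 km/h ÷ 3.6 = 12.7778 m/s.
Leader travels v²/(2a_L) = 163.272 / 8.000 = 20.409 m before stopping.
Follower covers v·t_r = 12.7778 × 1.7 = 21.722 m while reacting, then v²/(2a_F) = 163.272 / 7.000 = 23.325 m while braking, for a total of 21.722 + 23.325 = 45.047 m.
Since a_F ≤ a_L and the follower starts braking later, the follower is never slower than the leader, so the closest approach is when both have stopped.
Minimum gap = 45.047 − 20.409 = 24.638 m.

Minimum gap ≈ 25 m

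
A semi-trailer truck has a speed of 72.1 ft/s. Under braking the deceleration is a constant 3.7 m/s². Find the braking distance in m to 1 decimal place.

72.1 ft/s × 0.3048 = 21.9761 m/s.
Braking distance = v²/(2a) = 21.9761² / (2 × 3.700) = 482.949 / 7.400 = 65.263 m.

Braking distance ≈ 65.3 m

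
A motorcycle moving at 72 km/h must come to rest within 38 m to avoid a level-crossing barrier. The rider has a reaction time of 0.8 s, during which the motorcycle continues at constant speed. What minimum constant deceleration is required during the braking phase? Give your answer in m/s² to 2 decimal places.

72 km/h ÷ 3.6 = 20.0000 m/s.
Distance covered during reaction = 20.0000 × 0.8 = 16.000 m.
Distance available for braking: 38 − 16.000 = 22.000 m.
v² = 2a·d ⇒ a = v²/(2d) = 20.0000² / (2 × 22.000) = 400.000 / 44.000 = 9.0909 m/s².

Required deceleration ≈ 9.09 m/s²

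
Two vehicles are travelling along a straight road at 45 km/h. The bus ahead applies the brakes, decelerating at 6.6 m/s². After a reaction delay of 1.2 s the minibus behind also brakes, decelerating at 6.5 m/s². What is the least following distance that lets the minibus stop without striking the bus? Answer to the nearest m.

45 km/h ÷ 3.6 = 12.5000 m/s.
Leader travels v²/(2a_L) = 156.250 / 13.200 = 11.837 m before stopping.
Follower covers v·t_r = 12.5000 × 1.2 = 15.000 m while reacting, then v²/(2a_F) = 156.250 / 13.000 = 12.019 m while braking, for a total of 15.000 + 12.019 = 27.019 m.
Since a_F ≤ a_L and the follower starts braking later, the follower is never slower than the leader, so the closest approach is when both have stopped.
Minimum gap = 27.019 − 11.837 = 15.182 m.

Minimum gap ≈ 15 m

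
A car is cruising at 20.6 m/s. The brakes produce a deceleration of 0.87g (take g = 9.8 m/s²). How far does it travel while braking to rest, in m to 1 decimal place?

a = 0.87 × 9.8 = 8.526 m/s².
Braking distance = v²/(2a) = 20.6000² / (2 × 8.526) = 424.360 / 17.052 = 24.886 m.

Braking distance ≈ 24.9 m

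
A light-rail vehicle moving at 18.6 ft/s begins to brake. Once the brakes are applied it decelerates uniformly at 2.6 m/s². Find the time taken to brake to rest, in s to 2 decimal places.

Braking time ≈ 2.18 s

18.6 ft/s × 0.3048 = 5.6693 m/s.
Braking time = v/a = 5.6693 / 2.600 = 2.180 s.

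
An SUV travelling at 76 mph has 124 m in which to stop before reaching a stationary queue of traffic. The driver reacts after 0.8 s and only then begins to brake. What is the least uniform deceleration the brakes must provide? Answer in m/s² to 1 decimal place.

Required deceleration ≈ 6.0 m/s²

76 mph × 0.44704 = 33.9750 m/s.
Distance covered during reaction = 33.9750 × 0.8 = 27.180 m.
Distance available for braking: 124 − 27.180 = 96.820 m.
v² = 2a·d ⇒ a = v²/(2d) = 33.9750² / (2 × 96.820) = 1154.301 / 193.640 = 5.9611 m/s².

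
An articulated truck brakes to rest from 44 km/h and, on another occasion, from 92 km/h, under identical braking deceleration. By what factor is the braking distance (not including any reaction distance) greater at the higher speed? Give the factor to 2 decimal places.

Braking distance d = v²/(2a), so with a fixed, d ∝ v².
Factor = (92/44)² = 2.0909² = 4.3719.

Factor ≈ 4.37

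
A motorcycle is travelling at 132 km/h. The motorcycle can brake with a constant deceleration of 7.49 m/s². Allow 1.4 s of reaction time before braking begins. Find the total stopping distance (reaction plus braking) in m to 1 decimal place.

132 km/h ÷ 3.6 = 36.6667 m/s.
Reaction distance = v·t_r = 36.6667 × 1.4 = 51.333 m.
Braking distance = v²/(2a) = 36.6667² / (2 × 7.490) = 1344.447 / 14.980 = 89.749 m.
Total = 51.333 + 89.749 = 141.082 m.

Total stopping distance ≈ 141.1 m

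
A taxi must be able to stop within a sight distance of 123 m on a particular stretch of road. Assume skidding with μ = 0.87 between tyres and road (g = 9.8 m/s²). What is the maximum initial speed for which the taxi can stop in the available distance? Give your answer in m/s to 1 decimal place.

Maximum speed ≈ 45.8 m/s

a = μg = 0.87 × 9.8 = 8.526 m/s².
v²/(2a) = d ⇒ v = √(2 × 8.526 × 123) = √2097.40 = 45.7974 m/s.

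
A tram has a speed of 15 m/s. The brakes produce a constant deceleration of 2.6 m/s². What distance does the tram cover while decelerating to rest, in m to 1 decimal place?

Braking distance ≈ 43.3 m

Braking distance = v²/(2a) = 15.0000² / (2 × 2.600) = 225.000 / 5.200 = 43.269 m.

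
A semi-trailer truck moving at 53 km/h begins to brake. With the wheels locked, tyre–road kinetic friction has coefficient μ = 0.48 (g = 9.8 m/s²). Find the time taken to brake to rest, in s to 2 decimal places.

53 km/h ÷ 3.6 = 14.7222 m/s.
a = μg = 0.48 × 9.8 = 4.704 m/s².
Braking time = v/a = 14.7222 / 4.704 = 3.130 s.

Braking time ≈ 3.13 s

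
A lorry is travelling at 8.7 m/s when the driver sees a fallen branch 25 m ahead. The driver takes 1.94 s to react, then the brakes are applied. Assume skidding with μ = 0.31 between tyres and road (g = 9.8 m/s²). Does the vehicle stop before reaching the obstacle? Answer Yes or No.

No

a = μg = 0.31 × 9.8 = 3.038 m/s².
Reaction distance = 8.7000 × 1.94 = 16.878 m.
Braking distance = v²/(2a) = 75.690 / 6.076 = 12.457 m.
Total stopping distance = 16.878 + 12.457 = 29.335 m, vs 25 m available — it cannot stop in time and overshoots by 29.335 − 25 = 4.335 m.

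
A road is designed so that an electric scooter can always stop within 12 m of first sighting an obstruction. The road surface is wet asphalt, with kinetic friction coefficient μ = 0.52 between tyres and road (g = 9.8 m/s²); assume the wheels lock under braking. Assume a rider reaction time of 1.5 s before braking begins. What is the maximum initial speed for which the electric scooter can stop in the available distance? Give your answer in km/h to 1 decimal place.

Maximum speed ≈ 20.9 km/h

a = μg = 0.52 × 9.8 = 5.096 m/s².
Stopping distance: v·t_r + v²/(2a) = 12 with t_r = 1.5 s and a = 5.096 m/s².
So v² + 15.288 v − 122.30 = 0.
Positive root: v = −a·t_r + √((a·t_r)² + 2a·d) = −7.644 + √(58.431 + 122.30) = 5.7996 m/s.
5.7996 m/s × 3.6 = 20.879 km/h.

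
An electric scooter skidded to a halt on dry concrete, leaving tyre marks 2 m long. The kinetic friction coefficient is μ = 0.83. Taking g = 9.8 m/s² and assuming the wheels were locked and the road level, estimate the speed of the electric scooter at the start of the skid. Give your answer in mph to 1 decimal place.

Deceleration a = μg = 0.83 × 9.8 = 8.134 m/s².
v = √(2a·d) = √(2 × 8.134 × 2) = √32.536 = 5.7040 m/s.
= 5.7040 ÷ 0.44704 = 12.759 mph.

Initial speed ≈ 12.8 mph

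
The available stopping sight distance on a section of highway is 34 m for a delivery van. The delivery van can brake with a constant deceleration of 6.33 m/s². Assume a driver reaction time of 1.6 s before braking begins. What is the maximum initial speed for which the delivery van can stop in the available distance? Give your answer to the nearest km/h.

Stopping distance: v·t_r + v²/(2a) = 34 with t_r = 1.6 s and a = 6.330 m/s².
So v² + 20.256 v − 430.44 = 0.
Positive root: v = −a·t_r + √((a·t_r)² + 2a·d) = −10.128 + √(102.576 + 430.44) = 12.9591 m/s.
12.9591 m/s × 3.6 = 46.653 km/h.

Maximum speed ≈ 47 km/h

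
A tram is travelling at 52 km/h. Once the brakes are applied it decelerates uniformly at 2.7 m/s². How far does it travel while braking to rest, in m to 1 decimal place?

52 km/h ÷ 3.6 = 14.4444 m/s.
Braking distance = v²/(2a) = 14.4444² / (2 × 2.700) = 208.641 / 5.400 = 38.637 m.

Braking distance ≈ 38.6 m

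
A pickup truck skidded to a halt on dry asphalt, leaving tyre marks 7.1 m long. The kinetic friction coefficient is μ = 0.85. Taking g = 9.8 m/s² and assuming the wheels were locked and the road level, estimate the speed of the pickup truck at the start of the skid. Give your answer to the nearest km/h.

Initial speed ≈ 39 km/h

Deceleration a = μg = 0.85 × 9.8 = 8.330 m/s².
v = √(2a·d) = √(2 × 8.330 × 7.1) = √118.286 = 10.8759 m/s.
= 10.8759 × 3.6 = 39.153 km/h.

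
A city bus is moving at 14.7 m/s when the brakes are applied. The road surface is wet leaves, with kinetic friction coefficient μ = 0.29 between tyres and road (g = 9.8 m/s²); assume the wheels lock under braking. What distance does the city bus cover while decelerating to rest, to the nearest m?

Braking distance ≈ 38 m

a = μg = 0.29 × 9.8 = 2.842 m/s².
Braking distance = v²/(2a) = 14.7000² / (2 × 2.842) = 216.090 / 5.684 = 38.017 m.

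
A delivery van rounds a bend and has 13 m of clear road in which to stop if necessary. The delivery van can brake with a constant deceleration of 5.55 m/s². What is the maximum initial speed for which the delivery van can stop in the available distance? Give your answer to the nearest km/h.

Maximum speed ≈ 43 km/h

v²/(2a) = d ⇒ v = √(2 × 5.550 × 13) = √144.30 = 12.0125 m/s.
12.0125 m/s × 3.6 = 43.245 km/h.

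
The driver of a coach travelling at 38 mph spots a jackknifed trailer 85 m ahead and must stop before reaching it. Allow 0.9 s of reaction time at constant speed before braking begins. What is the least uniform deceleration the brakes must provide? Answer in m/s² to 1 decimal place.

38 mph × 0.44704 = 16.9875 m/s.
Distance covered during reaction = 16.9875 × 0.9 = 15.289 m.
Distance available for braking: 85 − 15.289 = 69.711 m.
v² = 2a·d ⇒ a = v²/(2d) = 16.9875² / (2 × 69.711) = 288.575 / 139.422 = 2.0698 m/s².

Required deceleration ≈ 2.1 m/s²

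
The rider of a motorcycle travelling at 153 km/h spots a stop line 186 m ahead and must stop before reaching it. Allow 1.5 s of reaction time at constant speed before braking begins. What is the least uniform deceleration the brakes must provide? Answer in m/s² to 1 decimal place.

Required deceleration ≈ 7.4 m/s²

153 km/h ÷ 3.6 = 42.5000 m/s.
Distance covered during reaction = 42.5000 × 1.5 = 63.750 m.
Distance available for braking: 186 − 63.750 = 122.250 m.
v² = 2a·d ⇒ a = v²/(2d) = 42.5000² / (2 × 122.250) = 1806.250 / 244.500 = 7.3875 m/s².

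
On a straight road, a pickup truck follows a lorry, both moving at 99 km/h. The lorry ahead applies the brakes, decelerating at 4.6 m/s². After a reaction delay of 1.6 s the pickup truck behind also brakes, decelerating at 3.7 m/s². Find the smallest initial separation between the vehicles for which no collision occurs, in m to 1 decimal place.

99 km/h ÷ 3.6 = 27.5000 m/s.
Leader travels v²/(2a_L) = 756.250 / 9.200 = 82.201 m before stopping.
Follower covers v·t_r = 27.5000 × 1.6 = 44.000 m while reacting, then v²/(2a_F) = 756.250 / 7.400 = 102.196 m while braking, for a total of 44.000 + 102.196 = 146.196 m.
Since a_F ≤ a_L and the follower starts braking later, the follower is never slower than the leader, so the closest approach is when both have stopped.
Minimum gap = 146.196 − 82.201 = 63.995 m.

Minimum gap ≈ 64.0 m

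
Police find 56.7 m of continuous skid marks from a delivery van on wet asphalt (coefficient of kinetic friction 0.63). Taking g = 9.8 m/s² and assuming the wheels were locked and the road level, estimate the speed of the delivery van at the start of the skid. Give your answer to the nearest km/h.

Deceleration a = μg = 0.63 × 9.8 = 6.174 m/s².
v = √(2a·d) = √(2 × 6.174 × 56.7) = √700.132 = 26.4600 m/s.
= 26.4600 × 3.6 = 95.256 km/h.

Initial speed ≈ 95 km/h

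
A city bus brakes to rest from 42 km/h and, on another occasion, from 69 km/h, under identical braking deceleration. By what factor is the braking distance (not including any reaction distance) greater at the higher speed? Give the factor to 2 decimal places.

Factor ≈ 2.70

Braking distance d = v²/(2a), so with a fixed, d ∝ v².
Factor = (69/42)² = 1.6429² = 2.6991.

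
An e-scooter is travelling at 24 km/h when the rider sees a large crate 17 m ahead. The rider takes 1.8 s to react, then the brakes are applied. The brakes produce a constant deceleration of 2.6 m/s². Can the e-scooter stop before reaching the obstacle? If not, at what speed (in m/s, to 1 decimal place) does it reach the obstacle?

24 km/h ÷ 3.6 = 6.6667 m/s.
Reaction distance = 6.6667 × 1.8 = 12.000 m.
Braking distance needed to stop: v²/(2a) = 44.445 / 5.200 = 8.547 m, so total needed = 12.000 + 8.547 = 20.547 m > 17 m — it cannot stop.
Distance remaining when braking begins: 17 − 12.000 = 5.000 m.
v² = v₀² − 2a·d = 44.445 − 2 × 2.600 × 5.000 = 18.445 m²/s².
v = √18.445 = 4.295 m/s.

No — it strikes the obstacle at 4.3 m/s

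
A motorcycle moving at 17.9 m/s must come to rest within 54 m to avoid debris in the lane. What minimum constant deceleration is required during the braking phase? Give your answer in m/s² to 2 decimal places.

v² = 2a·d ⇒ a = v²/(2d) = 17.9000² / (2 × 54.000) = 320.410 / 108.000 = 2.9668 m/s².

Required deceleration ≈ 2.97 m/s²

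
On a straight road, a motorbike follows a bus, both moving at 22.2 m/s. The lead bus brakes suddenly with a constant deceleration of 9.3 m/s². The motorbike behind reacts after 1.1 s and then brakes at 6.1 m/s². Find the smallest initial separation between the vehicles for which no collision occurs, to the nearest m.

Leader travels v²/(2a_L) = 492.840 / 18.600 = 26.497 m before stopping.
Follower covers v·t_r = 22.2000 × 1.1 = 24.420 m while reacting, then v²/(2a_F) = 492.840 / 12.200 = 40.397 m while braking, for a total of 24.420 + 40.397 = 64.817 m.
Since a_F ≤ a_L and the follower starts braking later, the follower is never slower than the leader, so the closest approach is when both have stopped.
Minimum gap = 64.817 − 26.497 = 38.320 m.

Minimum gap ≈ 38 m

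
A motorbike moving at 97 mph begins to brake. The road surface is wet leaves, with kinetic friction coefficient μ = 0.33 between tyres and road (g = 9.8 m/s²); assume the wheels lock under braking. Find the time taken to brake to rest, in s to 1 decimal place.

97 mph × 0.44704 = 43.3629 m/s.
a = μg = 0.33 × 9.8 = 3.234 m/s².
Braking time = v/a = 43.3629 / 3.234 = 13.408 s.

Braking time ≈ 13.4 s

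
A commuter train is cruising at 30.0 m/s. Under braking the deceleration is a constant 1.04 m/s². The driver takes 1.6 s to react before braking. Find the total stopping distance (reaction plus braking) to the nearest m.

Total stopping distance ≈ 481 m

Reaction distance = v·t_r = 30.0000 × 1.6 = 48.000 m.
Braking distance = v²/(2a) = 30.0000² / (2 × 1.040) = 900.000 / 2.080 = 432.692 m.
Total = 48.000 + 432.692 = 480.692 m.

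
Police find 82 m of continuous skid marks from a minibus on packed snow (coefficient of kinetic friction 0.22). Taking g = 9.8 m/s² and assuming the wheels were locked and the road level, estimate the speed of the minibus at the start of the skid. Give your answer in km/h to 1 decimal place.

Deceleration a = μg = 0.22 × 9.8 = 2.156 m/s².
v = √(2a·d) = √(2 × 2.156 × 82) = √353.584 = 18.8038 m/s.
= 18.8038 × 3.6 = 67.694 km/h.

Initial speed ≈ 67.7 km/h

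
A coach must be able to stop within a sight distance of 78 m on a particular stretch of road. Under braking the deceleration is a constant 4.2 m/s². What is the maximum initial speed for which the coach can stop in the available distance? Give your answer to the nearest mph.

Maximum speed ≈ 57 mph

v²/(2a) = d ⇒ v = √(2 × 4.200 × 78) = √655.20 = 25.5969 m/s.
25.5969 m/s ÷ 0.44704 = 57.259 mph.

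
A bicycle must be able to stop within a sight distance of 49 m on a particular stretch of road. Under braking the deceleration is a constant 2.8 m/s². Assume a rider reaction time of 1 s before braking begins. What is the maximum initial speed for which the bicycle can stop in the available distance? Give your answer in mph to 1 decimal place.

Maximum speed ≈ 31.3 mph

Stopping distance: v·t_r + v²/(2a) = 49 with t_r = 1 s and a = 2.800 m/s².
So v² + 5.600 v − 274.40 = 0.
Positive root: v = −a·t_r + √((a·t_r)² + 2a·d) = −2.800 + √(7.840 + 274.40) = 14.0000 m/s.
14.0000 m/s ÷ 0.44704 = 31.317 mph.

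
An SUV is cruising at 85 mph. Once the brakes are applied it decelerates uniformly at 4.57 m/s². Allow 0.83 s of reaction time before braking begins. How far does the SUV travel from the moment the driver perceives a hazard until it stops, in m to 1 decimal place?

Total stopping distance ≈ 189.5 m

85 mph × 0.44704 = 37.9984 m/s.
Reaction distance = v·t_r = 37.9984 × 0.83 = 31.539 m.
Braking distance = v²/(2a) = 37.9984² / (2 × 4.570) = 1443.878 / 9.140 = 157.974 m.
Total = 31.539 + 157.974 = 189.513 m.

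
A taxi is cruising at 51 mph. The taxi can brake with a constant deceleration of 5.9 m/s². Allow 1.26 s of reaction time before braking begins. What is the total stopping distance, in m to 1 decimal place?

51 mph × 0.44704 = 22.7990 m/s.
Reaction distance = v·t_r = 22.7990 × 1.26 = 28.727 m.
Braking distance = v²/(2a) = 22.7990² / (2 × 5.900) = 519.794 / 11.800 = 44.050 m.
Total = 28.727 + 44.050 = 72.777 m.

Total stopping distance ≈ 72.8 m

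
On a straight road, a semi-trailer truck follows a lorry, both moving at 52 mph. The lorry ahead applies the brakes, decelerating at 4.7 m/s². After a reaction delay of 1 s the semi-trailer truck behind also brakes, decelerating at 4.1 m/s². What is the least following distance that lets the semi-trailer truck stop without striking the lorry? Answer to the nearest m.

52 mph × 0.44704 = 23.2461 m/s.
Leader travels v²/(2a_L) = 540.381 / 9.400 = 57.487 m before stopping.
Follower covers v·t_r = 23.2461 × 1 = 23.246 m while reacting, then v²/(2a_F) = 540.381 / 8.200 = 65.900 m while braking, for a total of 23.246 + 65.900 = 89.146 m.
Since a_F ≤ a_L and the follower starts braking later, the follower is never slower than the leader, so the closest approach is when both have stopped.
Minimum gap = 89.146 − 57.487 = 31.659 m.

Minimum gap ≈ 32 m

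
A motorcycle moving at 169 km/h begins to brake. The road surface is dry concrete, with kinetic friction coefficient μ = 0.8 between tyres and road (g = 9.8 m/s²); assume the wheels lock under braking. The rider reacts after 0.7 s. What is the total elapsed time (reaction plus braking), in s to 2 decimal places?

Total time ≈ 6.69 s

169 km/h ÷ 3.6 = 46.9444 m/s.
a = μg = 0.8 × 9.8 = 7.840 m/s².
Braking time = v/a = 46.9444 / 7.840 = 5.988 s.
Total = 0.7 + 5.988 = 6.688 s.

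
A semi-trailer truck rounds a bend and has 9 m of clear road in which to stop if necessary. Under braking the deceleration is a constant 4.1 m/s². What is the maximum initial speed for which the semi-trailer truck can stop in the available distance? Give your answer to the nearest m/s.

v²/(2a) = d ⇒ v = √(2 × 4.100 × 9) = √73.80 = 8.5907 m/s.

Maximum speed ≈ 9 m/s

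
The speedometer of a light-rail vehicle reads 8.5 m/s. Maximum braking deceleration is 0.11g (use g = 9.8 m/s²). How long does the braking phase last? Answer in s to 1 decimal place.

Braking time ≈ 7.9 s

a = 0.11 × 9.8 = 1.078 m/s².
Braking time = v/a = 8.5000 / 1.078 = 7.885 s.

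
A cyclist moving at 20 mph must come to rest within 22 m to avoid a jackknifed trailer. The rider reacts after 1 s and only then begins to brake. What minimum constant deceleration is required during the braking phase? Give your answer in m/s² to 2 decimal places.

20 mph × 0.44704 = 8.9408 m/s.
Distance covered during reaction = 8.9408 × 1 = 8.941 m.
Distance available for braking: 22 − 8.941 = 13.059 m.
v² = 2a·d ⇒ a = v²/(2d) = 8.9408² / (2 × 13.059) = 79.938 / 26.118 = 3.0606 m/s².

Required deceleration ≈ 3.06 m/s²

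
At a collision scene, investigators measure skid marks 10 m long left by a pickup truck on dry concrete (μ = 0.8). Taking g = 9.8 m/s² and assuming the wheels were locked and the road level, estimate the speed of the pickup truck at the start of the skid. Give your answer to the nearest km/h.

Deceleration a = μg = 0.8 × 9.8 = 7.840 m/s².
v = √(2a·d) = √(2 × 7.840 × 10) = √156.800 = 12.5220 m/s.
= 12.5220 × 3.6 = 45.079 km/h.

Initial speed ≈ 45 km/h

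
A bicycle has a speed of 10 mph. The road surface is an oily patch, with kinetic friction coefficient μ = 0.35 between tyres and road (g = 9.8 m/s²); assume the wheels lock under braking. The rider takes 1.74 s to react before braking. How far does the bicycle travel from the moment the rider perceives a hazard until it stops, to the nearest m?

Total stopping distance ≈ 11 m

10 mph × 0.44704 = 4.4704 m/s.
a = μg = 0.35 × 9.8 = 3.430 m/s².
Reaction distance = v·t_r = 4.4704 × 1.74 = 7.778 m.
Braking distance = v²/(2a) = 4.4704² / (2 × 3.430) = 19.984 / 6.860 = 2.913 m.
Total = 7.778 + 2.913 = 10.691 m.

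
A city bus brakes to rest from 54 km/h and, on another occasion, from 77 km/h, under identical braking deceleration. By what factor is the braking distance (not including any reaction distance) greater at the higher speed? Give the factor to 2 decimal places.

Braking distance d = v²/(2a), so with a fixed, d ∝ v².
Factor = (77/54)² = 1.4259² = 2.0332.

Factor ≈ 2.03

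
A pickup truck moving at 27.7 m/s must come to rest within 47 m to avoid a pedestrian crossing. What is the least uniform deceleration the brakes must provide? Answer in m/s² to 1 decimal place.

Required deceleration ≈ 8.2 m/s²

v² = 2a·d ⇒ a = v²/(2d) = 27.7000² / (2 × 47.000) = 767.290 / 94.000 = 8.1627 m/s².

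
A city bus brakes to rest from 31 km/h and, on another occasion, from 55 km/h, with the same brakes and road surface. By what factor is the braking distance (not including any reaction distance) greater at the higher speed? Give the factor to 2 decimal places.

Braking distance d = v²/(2a), so with a fixed, d ∝ v².
Factor = (55/31)² = 1.7742² = 3.1478.

Factor ≈ 3.15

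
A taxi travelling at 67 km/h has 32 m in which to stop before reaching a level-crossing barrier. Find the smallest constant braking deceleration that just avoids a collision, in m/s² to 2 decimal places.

Required deceleration ≈ 5.41 m/s²

67 km/h ÷ 3.6 = 18.6111 m/s.
v² = 2a·d ⇒ a = v²/(2d) = 18.6111² / (2 × 32.000) = 346.373 / 64.000 = 5.4121 m/s².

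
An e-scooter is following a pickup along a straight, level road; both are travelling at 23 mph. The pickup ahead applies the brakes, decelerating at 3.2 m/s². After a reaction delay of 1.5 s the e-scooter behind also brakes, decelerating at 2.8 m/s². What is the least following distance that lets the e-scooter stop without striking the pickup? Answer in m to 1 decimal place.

Minimum gap ≈ 17.8 m

23 mph × 0.44704 = 10.2819 m/s.
Leader travels v²/(2a_L) = 105.717 / 6.400 = 16.518 m before stopping.
Follower covers v·t_r = 10.2819 × 1.5 = 15.423 m while reacting, then v²/(2a_F) = 105.717 / 5.600 = 18.878 m while braking, for a total of 15.423 + 18.878 = 34.301 m.
Since a_F ≤ a_L and the follower starts braking later, the follower is never slower than the leader, so the closest approach is when both have stopped.
Minimum gap = 34.301 − 16.518 = 17.783 m.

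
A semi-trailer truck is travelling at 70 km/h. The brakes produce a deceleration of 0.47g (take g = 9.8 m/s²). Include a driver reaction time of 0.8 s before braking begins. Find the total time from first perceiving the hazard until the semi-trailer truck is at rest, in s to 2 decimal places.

Total time ≈ 5.02 s

70 km/h ÷ 3.6 = 19.4444 m/s.
a = 0.47 × 9.8 = 4.606 m/s².
Braking time = v/a = 19.4444 / 4.606 = 4.222 s.
Total = 0.8 + 4.222 = 5.022 s.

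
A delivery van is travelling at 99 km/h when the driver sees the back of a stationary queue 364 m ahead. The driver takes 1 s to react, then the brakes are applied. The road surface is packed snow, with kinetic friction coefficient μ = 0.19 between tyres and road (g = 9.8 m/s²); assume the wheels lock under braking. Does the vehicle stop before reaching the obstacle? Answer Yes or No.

99 km/h ÷ 3.6 = 27.5000 m/s.
a = μg = 0.19 × 9.8 = 1.862 m/s².
Reaction distance = 27.5000 × 1 = 27.500 m.
Braking distance = v²/(2a) = 756.250 / 3.724 = 203.075 m.
Total stopping distance = 27.500 + 203.075 = 230.575 m, vs 364 m available — it stops with 364 − 230.575 = 133.425 m to spare.

Yes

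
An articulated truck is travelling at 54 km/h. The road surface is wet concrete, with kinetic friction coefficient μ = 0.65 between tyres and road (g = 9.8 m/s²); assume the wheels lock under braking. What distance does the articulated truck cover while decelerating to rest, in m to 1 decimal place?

Braking distance ≈ 17.7 m

54 km/h ÷ 3.6 = 15.0000 m/s.
a = μg = 0.65 × 9.8 = 6.370 m/s².
Braking distance = v²/(2a) = 15.0000² / (2 × 6.370) = 225.000 / 12.740 = 17.661 m.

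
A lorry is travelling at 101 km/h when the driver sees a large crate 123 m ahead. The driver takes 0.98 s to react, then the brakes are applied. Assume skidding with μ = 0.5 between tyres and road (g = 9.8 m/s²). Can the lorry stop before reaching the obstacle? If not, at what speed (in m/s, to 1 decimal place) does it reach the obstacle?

Yes — it stops about 15.2 m short of the obstacle, so it never reaches it

101 km/h ÷ 3.6 = 28.0556 m/s.
a = μg = 0.5 × 9.8 = 4.900 m/s².
Reaction distance = 28.0556 × 0.98 = 27.494 m.
Braking distance = v²/(2a) = 787.117 / 9.800 = 80.318 m.
Total stopping distance = 27.494 + 80.318 = 107.812 m, vs 123 m available — it stops with 123 − 107.812 = 15.188 m to spare.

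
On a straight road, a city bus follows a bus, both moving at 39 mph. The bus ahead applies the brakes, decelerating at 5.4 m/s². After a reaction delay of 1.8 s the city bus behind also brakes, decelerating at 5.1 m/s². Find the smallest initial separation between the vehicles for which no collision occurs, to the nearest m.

Minimum gap ≈ 33 m

39 mph × 0.44704 = 17.4346 m/s.
Leader travels v²/(2a_L) = 303.965 / 10.800 = 28.145 m before stopping.
Follower covers v·t_r = 17.4346 × 1.8 = 31.382 m while reacting, then v²/(2a_F) = 303.965 / 10.200 = 29.800 m while braking, for a total of 31.382 + 29.800 = 61.182 m.
Since a_F ≤ a_L and the follower starts braking later, the follower is never slower than the leader, so the closest approach is when both have stopped.
Minimum gap = 61.182 − 28.145 = 33.037 m.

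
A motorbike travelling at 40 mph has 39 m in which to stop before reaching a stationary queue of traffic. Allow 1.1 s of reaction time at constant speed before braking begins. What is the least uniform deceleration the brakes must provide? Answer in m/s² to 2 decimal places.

Required deceleration ≈ 8.27 m/s²

40 mph × 0.44704 = 17.8816 m/s.
Distance covered during reaction = 17.8816 × 1.1 = 19.670 m.
Distance available for braking: 39 − 19.670 = 19.330 m.
v² = 2a·d ⇒ a = v²/(2d) = 17.8816² / (2 × 19.330) = 319.752 / 38.660 = 8.2709 m/s².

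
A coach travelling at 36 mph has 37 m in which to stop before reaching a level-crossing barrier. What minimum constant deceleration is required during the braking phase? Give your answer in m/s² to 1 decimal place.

Required deceleration ≈ 3.5 m/s²

36 mph × 0.44704 = 16.0934 m/s.
v² = 2a·d ⇒ a = v²/(2d) = 16.0934² / (2 × 37.000) = 258.998 / 74.000 = 3.5000 m/s².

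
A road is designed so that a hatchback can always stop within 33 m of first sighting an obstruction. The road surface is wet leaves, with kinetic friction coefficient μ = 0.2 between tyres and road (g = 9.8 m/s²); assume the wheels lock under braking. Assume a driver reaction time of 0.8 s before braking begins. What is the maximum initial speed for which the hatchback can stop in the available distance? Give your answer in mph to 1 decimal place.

Maximum speed ≈ 22.2 mph

a = μg = 0.2 × 9.8 = 1.960 m/s².
Stopping distance: v·t_r + v²/(2a) = 33 with t_r = 0.8 s and a = 1.960 m/s².
So v² + 3.136 v − 129.36 = 0.
Positive root: v = −a·t_r + √((a·t_r)² + 2a·d) = −1.568 + √(2.459 + 129.36) = 9.9132 m/s.
9.9132 m/s ÷ 0.44704 = 22.175 mph.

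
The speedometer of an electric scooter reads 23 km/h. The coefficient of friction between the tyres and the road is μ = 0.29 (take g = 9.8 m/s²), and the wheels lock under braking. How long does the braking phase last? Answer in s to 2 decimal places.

Braking time ≈ 2.25 s

23 km/h ÷ 3.6 = 6.3889 m/s.
a = μg = 0.29 × 9.8 = 2.842 m/s².
Braking time = v/a = 6.3889 / 2.842 = 2.248 s.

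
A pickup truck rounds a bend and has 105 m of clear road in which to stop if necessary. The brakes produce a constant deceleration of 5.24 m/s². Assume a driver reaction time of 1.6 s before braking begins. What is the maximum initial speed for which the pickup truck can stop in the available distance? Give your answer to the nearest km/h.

Stopping distance: v·t_r + v²/(2a) = 105 with t_r = 1.6 s and a = 5.240 m/s².
So v² + 16.768 v − 1100.40 = 0.
Positive root: v = −a·t_r + √((a·t_r)² + 2a·d) = −8.384 + √(70.291 + 1100.40) = 25.8314 m/s.
25.8314 m/s × 3.6 = 92.993 km/h.

Maximum speed ≈ 93 km/h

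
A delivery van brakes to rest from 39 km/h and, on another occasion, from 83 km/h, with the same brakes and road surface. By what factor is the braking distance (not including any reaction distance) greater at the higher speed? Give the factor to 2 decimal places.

Braking distance d = v²/(2a), so with a fixed, d ∝ v².
Factor = (83/39)² = 2.1282² = 4.5292.

Factor ≈ 4.53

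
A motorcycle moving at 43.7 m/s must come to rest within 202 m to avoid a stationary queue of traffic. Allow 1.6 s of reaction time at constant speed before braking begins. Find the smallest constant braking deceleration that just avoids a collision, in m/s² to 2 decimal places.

Required deceleration ≈ 7.23 m/s²

Distance covered during reaction = 43.7000 × 1.6 = 69.920 m.
Distance available for braking: 202 − 69.920 = 132.080 m.
v² = 2a·d ⇒ a = v²/(2d) = 43.7000² / (2 × 132.080) = 1909.690 / 264.160 = 7.2293 m/s².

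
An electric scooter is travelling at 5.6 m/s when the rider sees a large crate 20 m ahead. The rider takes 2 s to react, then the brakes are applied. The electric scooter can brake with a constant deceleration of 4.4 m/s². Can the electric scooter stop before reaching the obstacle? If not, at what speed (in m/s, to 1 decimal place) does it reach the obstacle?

Yes — it stops about 5.2 m short of the obstacle, so it never reaches it

Reaction distance = 5.6000 × 2 = 11.200 m.
Braking distance = v²/(2a) = 31.360 / 8.800 = 3.564 m.
Total stopping distance = 11.200 + 3.564 = 14.764 m, vs 20 m available — it stops with 20 − 14.764 = 5.236 m to spare.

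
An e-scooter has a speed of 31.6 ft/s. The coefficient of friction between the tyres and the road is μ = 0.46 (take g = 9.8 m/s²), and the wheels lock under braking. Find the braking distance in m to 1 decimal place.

31.6 ft/s × 0.3048 = 9.6317 m/s.
a = μg = 0.46 × 9.8 = 4.508 m/s².
Braking distance = v²/(2a) = 9.6317² / (2 × 4.508) = 92.770 / 9.016 = 10.289 m.

Braking distance ≈ 10.3 m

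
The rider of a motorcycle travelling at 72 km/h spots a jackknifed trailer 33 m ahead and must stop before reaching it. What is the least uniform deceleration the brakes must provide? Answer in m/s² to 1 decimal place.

Required deceleration ≈ 6.1 m/s²

72 km/h ÷ 3.6 = 20.0000 m/s.
v² = 2a·d ⇒ a = v²/(2d) = 20.0000² / (2 × 33.000) = 400.000 / 66.000 = 6.0606 m/s².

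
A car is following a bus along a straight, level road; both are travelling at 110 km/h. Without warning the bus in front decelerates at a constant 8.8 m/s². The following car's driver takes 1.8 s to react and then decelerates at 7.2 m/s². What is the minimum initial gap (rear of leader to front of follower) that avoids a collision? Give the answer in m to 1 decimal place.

Minimum gap ≈ 66.8 m

110 km/h ÷ 3.6 = 30.5556 m/s.
Leader travels v²/(2a_L) = 933.645 / 17.600 = 53.048 m before stopping.
Follower covers v·t_r = 30.5556 × 1.8 = 55.000 m while reacting, then v²/(2a_F) = 933.645 / 14.400 = 64.836 m while braking, for a total of 55.000 + 64.836 = 119.836 m.
Since a_F ≤ a_L and the follower starts braking later, the follower is never slower than the leader, so the closest approach is when both have stopped.
Minimum gap = 119.836 − 53.048 = 66.788 m.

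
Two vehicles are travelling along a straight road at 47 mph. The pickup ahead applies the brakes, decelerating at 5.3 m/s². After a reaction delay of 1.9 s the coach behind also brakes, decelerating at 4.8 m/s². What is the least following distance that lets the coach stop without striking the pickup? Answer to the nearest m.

Minimum gap ≈ 44 m

47 mph × 0.44704 = 21.0109 m/s.
Leader travels v²/(2a_L) = 441.458 / 10.600 = 41.647 m before stopping.
Follower covers v·t_r = 21.0109 × 1.9 = 39.921 m while reacting, then v²/(2a_F) = 441.458 / 9.600 = 45.985 m while braking, for a total of 39.921 + 45.985 = 85.906 m.
Since a_F ≤ a_L and the follower starts braking later, the follower is never slower than the leader, so the closest approach is when both have stopped.
Minimum gap = 85.906 − 41.647 = 44.259 m.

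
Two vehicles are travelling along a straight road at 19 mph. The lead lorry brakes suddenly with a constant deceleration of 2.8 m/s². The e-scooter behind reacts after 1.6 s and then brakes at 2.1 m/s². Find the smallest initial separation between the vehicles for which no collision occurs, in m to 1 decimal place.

19 mph × 0.44704 = 8.4938 m/s.
Leader travels v²/(2a_L) = 72.145 / 5.600 = 12.883 m before stopping.
Follower covers v·t_r = 8.4938 × 1.6 = 13.590 m while reacting, then v²/(2a_F) = 72.145 / 4.200 = 17.177 m while braking, for a total of 13.590 + 17.177 = 30.767 m.
Since a_F ≤ a_L and the follower starts braking later, the follower is never slower than the leader, so the closest approach is when both have stopped.
Minimum gap = 30.767 − 12.883 = 17.884 m.

Minimum gap ≈ 17.9 m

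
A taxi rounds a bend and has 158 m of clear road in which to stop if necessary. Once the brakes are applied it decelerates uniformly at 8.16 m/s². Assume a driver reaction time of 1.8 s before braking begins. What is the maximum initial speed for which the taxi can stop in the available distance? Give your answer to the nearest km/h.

Maximum speed ≈ 137 km/h

Stopping distance: v·t_r + v²/(2a) = 158 with t_r = 1.8 s and a = 8.160 m/s².
So v² + 29.376 v − 2578.56 = 0.
Positive root: v = −a·t_r + √((a·t_r)² + 2a·d) = −14.688 + √(215.737 + 2578.56) = 38.1731 m/s.
38.1731 m/s × 3.6 = 137.423 km/h.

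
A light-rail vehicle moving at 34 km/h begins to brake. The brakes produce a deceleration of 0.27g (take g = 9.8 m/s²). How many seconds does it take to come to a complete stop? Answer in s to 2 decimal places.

Braking time ≈ 3.57 s

34 km/h ÷ 3.6 = 9.4444 m/s.
a = 0.27 × 9.8 = 2.646 m/s².
Braking time = v/a = 9.4444 / 2.646 = 3.569 s.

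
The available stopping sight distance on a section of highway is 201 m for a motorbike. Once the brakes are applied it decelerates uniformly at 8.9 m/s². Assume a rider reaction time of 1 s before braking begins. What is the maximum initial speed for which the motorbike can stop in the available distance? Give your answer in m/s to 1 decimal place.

Maximum speed ≈ 51.6 m/s

Stopping distance: v·t_r + v²/(2a) = 201 with t_r = 1 s and a = 8.900 m/s².
So v² + 17.800 v − 3577.80 = 0.
Positive root: v = −a·t_r + √((a·t_r)² + 2a·d) = −8.900 + √(79.210 + 3577.80) = 51.5732 m/s.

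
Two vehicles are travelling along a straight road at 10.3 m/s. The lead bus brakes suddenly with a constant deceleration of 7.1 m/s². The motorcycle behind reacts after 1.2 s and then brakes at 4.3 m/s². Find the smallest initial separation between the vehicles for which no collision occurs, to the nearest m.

Leader travels v²/(2a_L) = 106.090 / 14.200 = 7.471 m before stopping.
Follower covers v·t_r = 10.3000 × 1.2 = 12.360 m while reacting, then v²/(2a_F) = 106.090 / 8.600 = 12.336 m while braking, for a total of 12.360 + 12.336 = 24.696 m.
Since a_F ≤ a_L and the follower starts braking later, the follower is never slower than the leader, so the closest approach is when both have stopped.
Minimum gap = 24.696 − 7.471 = 17.225 m.

Minimum gap ≈ 17 m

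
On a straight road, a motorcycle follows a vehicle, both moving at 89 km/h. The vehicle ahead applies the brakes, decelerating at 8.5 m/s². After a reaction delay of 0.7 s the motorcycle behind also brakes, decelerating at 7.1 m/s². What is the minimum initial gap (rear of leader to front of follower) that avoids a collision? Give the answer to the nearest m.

89 km/h ÷ 3.6 = 24.7222 m/s.
Leader travels v²/(2a_L) = 611.187 / 17.000 = 35.952 m before stopping.
Follower covers v·t_r = 24.7222 × 0.7 = 17.306 m while reacting, then v²/(2a_F) = 611.187 / 14.200 = 43.041 m while braking, for a total of 17.306 + 43.041 = 60.347 m.
Since a_F ≤ a_L and the follower starts braking later, the follower is never slower than the leader, so the closest approach is when both have stopped.
Minimum gap = 60.347 − 35.952 = 24.395 m.

Minimum gap ≈ 24 m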